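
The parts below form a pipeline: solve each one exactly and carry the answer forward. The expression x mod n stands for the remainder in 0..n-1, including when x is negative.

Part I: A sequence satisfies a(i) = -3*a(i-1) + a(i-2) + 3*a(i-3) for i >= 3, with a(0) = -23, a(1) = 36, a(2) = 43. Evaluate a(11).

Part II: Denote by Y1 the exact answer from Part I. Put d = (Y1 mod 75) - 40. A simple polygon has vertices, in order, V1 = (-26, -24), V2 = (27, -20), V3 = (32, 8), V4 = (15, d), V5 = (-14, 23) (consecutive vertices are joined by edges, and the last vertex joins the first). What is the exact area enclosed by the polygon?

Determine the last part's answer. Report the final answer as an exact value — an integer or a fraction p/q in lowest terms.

Part I: a(3) = -3*(43) + 1*(36) + 3*(-23) = -162; iterating: a(3)=-162, a(4)=637, a(5)=-1944, a(6)=5983, a(7)=-17982, a(8)=54097, a(9)=-162324, a(10)=487123, a(11)=-1461402; answer -1461402
Part II: Y1 = -1461402; d = 8; cross terms: (-26*-20 - 27*-24)=1168, (27*8 - 32*-20)=856, (32*8 - 15*8)=136, (15*23 - -14*8)=457, (-14*-24 - -26*23)=934; twice the area = |3551| = 3551; area = 3551/2; answer 3551/2

3551/2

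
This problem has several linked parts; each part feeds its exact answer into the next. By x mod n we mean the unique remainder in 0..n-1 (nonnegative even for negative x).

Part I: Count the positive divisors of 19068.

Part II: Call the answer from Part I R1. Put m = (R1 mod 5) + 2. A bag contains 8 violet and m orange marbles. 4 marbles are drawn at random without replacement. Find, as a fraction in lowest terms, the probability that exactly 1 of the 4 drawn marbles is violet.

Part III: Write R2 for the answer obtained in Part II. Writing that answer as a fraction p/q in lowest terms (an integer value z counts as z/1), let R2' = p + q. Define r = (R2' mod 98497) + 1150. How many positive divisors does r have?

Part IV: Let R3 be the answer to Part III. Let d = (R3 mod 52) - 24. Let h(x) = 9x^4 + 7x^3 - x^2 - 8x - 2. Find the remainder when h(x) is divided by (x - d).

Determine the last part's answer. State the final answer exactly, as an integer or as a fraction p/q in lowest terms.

2033458

Part I: 19068 = 2^2 * 3 * 7 * 227; number of divisors = (2+1) * (1+1) * (1+1) * (1+1) = 24; answer 24
Part II: R1 = 24; m = 6; total draws C(14,4) = 1001; favorable C(8,1)*C(6,3) = 160; P = 160/1001; answer 160/1001
Part III: R2 = 160/1001; threaded value p + q = 1161; r = 2311; 2311 is prime, so its only divisors are 1 and 2311; count = 2; answer 2
Part IV: R3 = 2; d = -22; remainder = value at the root: 9*(-22)^4 + 7*(-22)^3 - 1*(-22)^2 - 8*(-22)^1 - 2 = (2108304) + (-74536) + (-484) + (176) + (-2) = 2033458; answer 2033458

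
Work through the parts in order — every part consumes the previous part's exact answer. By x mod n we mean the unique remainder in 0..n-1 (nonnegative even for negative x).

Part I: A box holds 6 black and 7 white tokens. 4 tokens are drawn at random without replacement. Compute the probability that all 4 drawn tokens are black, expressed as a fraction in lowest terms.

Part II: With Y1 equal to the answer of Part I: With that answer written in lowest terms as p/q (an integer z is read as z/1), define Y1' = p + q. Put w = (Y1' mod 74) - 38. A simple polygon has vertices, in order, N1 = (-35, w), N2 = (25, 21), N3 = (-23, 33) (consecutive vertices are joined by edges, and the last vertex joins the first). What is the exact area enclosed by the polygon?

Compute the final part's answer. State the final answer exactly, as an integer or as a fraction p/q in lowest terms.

48

Part I: total draws C(13,4) = 715; favorable C(6,4) = 15; P = 3/143; answer 3/143
Part II: Y1 = 3/143; threaded value p + q = 146; w = 34; cross terms: (-35*21 - 25*34)=-1585, (25*33 - -23*21)=1308, (-23*34 - -35*33)=373; twice the area = |96| = 96; area = 48; answer 48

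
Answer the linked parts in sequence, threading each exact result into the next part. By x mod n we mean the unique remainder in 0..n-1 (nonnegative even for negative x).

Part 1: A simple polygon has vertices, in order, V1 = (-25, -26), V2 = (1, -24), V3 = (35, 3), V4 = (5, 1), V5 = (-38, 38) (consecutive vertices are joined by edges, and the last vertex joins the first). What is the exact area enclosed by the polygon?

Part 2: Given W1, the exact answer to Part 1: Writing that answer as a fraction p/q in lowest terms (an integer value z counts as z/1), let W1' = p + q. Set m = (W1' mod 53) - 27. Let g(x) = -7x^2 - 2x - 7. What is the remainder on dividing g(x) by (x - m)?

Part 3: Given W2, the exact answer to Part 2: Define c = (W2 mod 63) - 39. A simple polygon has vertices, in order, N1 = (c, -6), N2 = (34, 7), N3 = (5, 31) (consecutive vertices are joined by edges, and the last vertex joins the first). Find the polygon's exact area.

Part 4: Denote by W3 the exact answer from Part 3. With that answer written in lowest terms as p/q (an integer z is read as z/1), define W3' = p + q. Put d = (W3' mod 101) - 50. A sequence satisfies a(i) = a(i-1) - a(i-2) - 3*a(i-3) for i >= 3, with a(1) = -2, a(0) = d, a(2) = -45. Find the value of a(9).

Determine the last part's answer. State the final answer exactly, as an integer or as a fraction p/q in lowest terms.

-3898

Part 1: cross terms: (-25*-24 - 1*-26)=626, (1*3 - 35*-24)=843, (35*1 - 5*3)=20, (5*38 - -38*1)=228, (-38*-26 - -25*38)=1938; twice the area = |3655| = 3655; area = 3655/2; answer 3655/2
Part 2: W1 = 3655/2; threaded value p + q = 3657; m = -27; remainder = value at the root: -7*(-27)^2 - 2*(-27)^1 - 7 = (-5103) + (54) + (-7) = -5056; answer -5056
Part 3: W2 = -5056; c = 8; cross terms: (8*7 - 34*-6)=260, (34*31 - 5*7)=1019, (5*-6 - 8*31)=-278; twice the area = |1001| = 1001; area = 1001/2; answer 1001/2
Part 4: W3 = 1001/2; threaded value p + q = 1003; d = 44; a(3) = 1*(-45) - 1*(-2) - 3*(44) = -175; iterating: a(3)=-175, a(4)=-124, a(5)=186, a(6)=835, a(7)=1021, a(8)=-372, a(9)=-3898; answer -3898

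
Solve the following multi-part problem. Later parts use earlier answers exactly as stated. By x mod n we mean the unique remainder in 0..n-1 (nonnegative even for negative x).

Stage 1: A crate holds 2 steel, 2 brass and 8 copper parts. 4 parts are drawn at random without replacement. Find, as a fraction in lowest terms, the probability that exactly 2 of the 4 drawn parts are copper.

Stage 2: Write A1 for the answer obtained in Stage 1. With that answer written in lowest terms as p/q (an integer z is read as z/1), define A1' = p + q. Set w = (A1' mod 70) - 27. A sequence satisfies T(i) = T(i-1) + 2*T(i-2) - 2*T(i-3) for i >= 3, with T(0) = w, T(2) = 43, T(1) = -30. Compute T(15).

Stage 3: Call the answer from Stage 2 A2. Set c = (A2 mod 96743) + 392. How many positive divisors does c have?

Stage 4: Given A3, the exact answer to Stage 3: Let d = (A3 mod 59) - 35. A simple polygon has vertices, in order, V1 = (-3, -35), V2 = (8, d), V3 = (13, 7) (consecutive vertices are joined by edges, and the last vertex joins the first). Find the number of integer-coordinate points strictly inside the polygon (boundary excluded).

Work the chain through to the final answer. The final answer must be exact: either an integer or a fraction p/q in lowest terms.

Stage 1: total draws C(12,4) = 495; favorable C(8,2)*C(4,2) = 168; P = 56/165; answer 56/165
Stage 2: A1 = 56/165; threaded value p + q = 221; w = -16; T(3) = 1*(43) + 2*(-30) - 2*(-16) = 15; iterating: T(3)=15, T(4)=161, T(5)=105, T(6)=397, T(7)=285, T(8)=869, T(9)=645, T(10)=1813, T(11)=1365, T(12)=3701, T(13)=2805, T(14)=7477, T(15)=5685; answer 5685
Stage 3: A2 = 5685; c = 6077; 6077 = 59 * 103; number of divisors = (1+1) * (1+1) = 4; answer 4
Stage 4: A3 = 4; d = -31; cross terms: (-3*-31 - 8*-35)=373, (8*7 - 13*-31)=459, (13*-35 - -3*7)=-434; twice the area = |398| = 398; area = 199; boundary points = 1 + 1 + 2 = 4; strictly interior points = area - boundary/2 + 1 = 198; answer 198

198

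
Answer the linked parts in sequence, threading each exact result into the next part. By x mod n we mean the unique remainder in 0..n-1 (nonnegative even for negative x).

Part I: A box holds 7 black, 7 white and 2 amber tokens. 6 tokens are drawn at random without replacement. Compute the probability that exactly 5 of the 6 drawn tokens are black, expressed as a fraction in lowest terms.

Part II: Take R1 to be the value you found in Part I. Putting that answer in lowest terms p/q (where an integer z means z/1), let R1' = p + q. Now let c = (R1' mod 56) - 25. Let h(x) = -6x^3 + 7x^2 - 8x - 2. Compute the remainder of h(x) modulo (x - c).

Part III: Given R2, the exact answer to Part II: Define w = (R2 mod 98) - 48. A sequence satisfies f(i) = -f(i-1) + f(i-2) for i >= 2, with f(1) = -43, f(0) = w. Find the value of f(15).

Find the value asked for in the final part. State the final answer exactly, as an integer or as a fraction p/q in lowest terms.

-10396

Part I: total draws C(16,6) = 8008; favorable C(7,5)*C(9,1) = 189; P = 27/1144; answer 27/1144
Part II: R1 = 27/1144; threaded value p + q = 1171; c = 26; remainder = value at the root: -6*(26)^3 + 7*(26)^2 - 8*(26)^1 - 2 = (-105456) + (4732) + (-208) + (-2) = -100934; answer -100934
Part III: R2 = -100934; w = -42; f(2) = -1*(-43) + 1*(-42) = 1; iterating: f(2)=1, f(3)=-44, f(4)=45, f(5)=-89, f(6)=134, f(7)=-223, f(8)=357, f(9)=-580, f(10)=937, f(11)=-1517, f(12)=2454, f(13)=-3971, f(14)=6425, f(15)=-10396; answer -10396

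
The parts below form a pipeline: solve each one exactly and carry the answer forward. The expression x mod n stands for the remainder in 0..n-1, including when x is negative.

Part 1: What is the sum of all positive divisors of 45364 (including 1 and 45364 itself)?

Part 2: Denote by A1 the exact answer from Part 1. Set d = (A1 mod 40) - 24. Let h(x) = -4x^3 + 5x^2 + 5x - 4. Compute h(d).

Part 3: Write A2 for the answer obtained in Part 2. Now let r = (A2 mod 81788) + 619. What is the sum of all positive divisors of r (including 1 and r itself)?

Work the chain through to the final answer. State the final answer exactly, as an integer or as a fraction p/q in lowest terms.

18200

Part 1: 45364 = 2^2 * 11 * 1031; sigma = (1 + 2 + 4) * (1 + 11) * (1 + 1031) = 7 * 12 * 1032 = 86688; answer 86688
Part 2: A1 = 86688; d = -16; -4*(-16)^3 + 5*(-16)^2 + 5*(-16)^1 - 4 = (16384) + (1280) + (-80) + (-4) = 17580; answer 17580
Part 3: A2 = 17580; r = 18199; 18199 is prime, so its only divisors are 1 and 18199; sigma = 1 + 18199 = 18200; answer 18200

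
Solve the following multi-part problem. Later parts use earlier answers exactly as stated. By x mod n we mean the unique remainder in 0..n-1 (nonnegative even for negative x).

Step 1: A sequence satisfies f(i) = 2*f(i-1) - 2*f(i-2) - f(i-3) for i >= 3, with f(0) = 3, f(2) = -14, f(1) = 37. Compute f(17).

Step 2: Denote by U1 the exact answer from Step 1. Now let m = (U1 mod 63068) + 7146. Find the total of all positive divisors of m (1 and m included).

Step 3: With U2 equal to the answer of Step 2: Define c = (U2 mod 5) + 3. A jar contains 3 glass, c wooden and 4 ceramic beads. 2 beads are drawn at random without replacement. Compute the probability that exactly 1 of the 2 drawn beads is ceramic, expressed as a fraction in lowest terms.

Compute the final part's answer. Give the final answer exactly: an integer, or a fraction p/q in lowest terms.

Step 1: f(3) = 2*(-14) - 2*(37) - 1*(3) = -105; iterating: f(3)=-105, f(4)=-219, f(5)=-214, f(6)=115, f(7)=877, f(8)=1738, f(9)=1607, f(10)=-1139, f(11)=-7230, f(12)=-13789, f(13)=-11979, f(14)=10850, f(15)=59447, f(16)=109173, f(17)=88602; answer 88602
Step 2: U1 = 88602; m = 32680; 32680 = 2^3 * 5 * 19 * 43; sigma = (1 + 2 + 4 + 8) * (1 + 5) * (1 + 19) * (1 + 43) = 15 * 6 * 20 * 44 = 79200; answer 79200
Step 3: U2 = 79200; c = 3; total draws C(10,2) = 45; favorable C(4,1)*C(6,1) = 24; P = 8/15; answer 8/15

8/15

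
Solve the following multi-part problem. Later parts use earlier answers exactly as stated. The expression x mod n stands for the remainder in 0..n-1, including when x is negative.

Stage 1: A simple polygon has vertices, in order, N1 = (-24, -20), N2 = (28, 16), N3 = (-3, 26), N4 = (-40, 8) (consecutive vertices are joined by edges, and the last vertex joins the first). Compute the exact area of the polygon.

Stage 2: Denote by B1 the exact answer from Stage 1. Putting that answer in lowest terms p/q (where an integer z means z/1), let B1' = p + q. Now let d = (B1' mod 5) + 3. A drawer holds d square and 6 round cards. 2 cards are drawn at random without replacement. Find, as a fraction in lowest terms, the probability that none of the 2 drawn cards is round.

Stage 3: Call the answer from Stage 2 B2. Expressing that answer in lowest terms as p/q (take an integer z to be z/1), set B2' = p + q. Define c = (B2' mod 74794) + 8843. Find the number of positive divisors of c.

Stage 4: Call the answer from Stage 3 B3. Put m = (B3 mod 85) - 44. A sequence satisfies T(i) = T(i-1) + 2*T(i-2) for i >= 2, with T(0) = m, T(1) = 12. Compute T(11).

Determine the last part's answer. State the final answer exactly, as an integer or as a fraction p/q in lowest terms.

-13628

Stage 1: cross terms: (-24*16 - 28*-20)=176, (28*26 - -3*16)=776, (-3*8 - -40*26)=1016, (-40*-20 - -24*8)=992; twice the area = |2960| = 2960; area = 1480; answer 1480
Stage 2: B1 = 1480; threaded value p + q = 1481; d = 4; total draws C(10,2) = 45; favorable C(4,2) = 6; P = 2/15; answer 2/15
Stage 3: B2 = 2/15; threaded value p + q = 17; c = 8860; 8860 = 2^2 * 5 * 443; number of divisors = (2+1) * (1+1) * (1+1) = 12; answer 12
Stage 4: B3 = 12; m = -32; T(2) = 1*(12) + 2*(-32) = -52; iterating: T(2)=-52, T(3)=-28, T(4)=-132, T(5)=-188, T(6)=-452, T(7)=-828, T(8)=-1732, T(9)=-3388, T(10)=-6852, T(11)=-13628; answer -13628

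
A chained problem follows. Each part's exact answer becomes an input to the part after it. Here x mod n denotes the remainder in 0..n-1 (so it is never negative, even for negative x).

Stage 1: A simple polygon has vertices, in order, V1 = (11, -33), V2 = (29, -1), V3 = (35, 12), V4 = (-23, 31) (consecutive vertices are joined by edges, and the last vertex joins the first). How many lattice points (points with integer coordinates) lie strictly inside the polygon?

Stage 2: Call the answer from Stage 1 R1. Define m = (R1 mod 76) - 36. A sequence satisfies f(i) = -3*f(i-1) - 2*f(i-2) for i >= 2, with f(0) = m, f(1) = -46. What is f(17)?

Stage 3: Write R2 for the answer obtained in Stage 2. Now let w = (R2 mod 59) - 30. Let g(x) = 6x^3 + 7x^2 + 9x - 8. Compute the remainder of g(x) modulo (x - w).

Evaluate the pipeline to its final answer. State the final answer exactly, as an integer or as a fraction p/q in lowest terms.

110414

Stage 1: cross terms: (11*-1 - 29*-33)=946, (29*12 - 35*-1)=383, (35*31 - -23*12)=1361, (-23*-33 - 11*31)=418; twice the area = |3108| = 3108; area = 1554; boundary points = 2 + 1 + 1 + 2 = 6; strictly interior points = area - boundary/2 + 1 = 1552; answer 1552
Stage 2: R1 = 1552; m = -4; f(2) = -3*(-46) - 2*(-4) = 146; iterating: f(2)=146, f(3)=-346, f(4)=746, f(5)=-1546, f(6)=3146, f(7)=-6346, f(8)=12746, f(9)=-25546, f(10)=51146, f(11)=-102346, f(12)=204746, f(13)=-409546, f(14)=819146, f(15)=-1638346, f(16)=3276746, f(17)=-6553546; answer -6553546
Stage 3: R2 = -6553546; w = 26; remainder = value at the root: 6*(26)^3 + 7*(26)^2 + 9*(26)^1 - 8 = (105456) + (4732) + (234) + (-8) = 110414; answer 110414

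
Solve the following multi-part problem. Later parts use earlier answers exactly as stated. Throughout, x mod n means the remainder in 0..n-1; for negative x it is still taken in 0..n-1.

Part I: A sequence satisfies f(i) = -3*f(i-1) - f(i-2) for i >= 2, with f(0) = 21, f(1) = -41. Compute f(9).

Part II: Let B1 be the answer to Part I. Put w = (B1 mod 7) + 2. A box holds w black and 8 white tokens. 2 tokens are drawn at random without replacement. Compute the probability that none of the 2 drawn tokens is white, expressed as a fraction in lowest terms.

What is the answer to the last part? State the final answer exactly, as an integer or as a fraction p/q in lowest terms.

3/55

Part I: f(2) = -3*(-41) - 1*(21) = 102; iterating: f(2)=102, f(3)=-265, f(4)=693, f(5)=-1814, f(6)=4749, f(7)=-12433, f(8)=32550, f(9)=-85217; answer -85217
Part II: B1 = -85217; w = 3; total draws C(11,2) = 55; favorable C(3,2) = 3; P = 3/55; answer 3/55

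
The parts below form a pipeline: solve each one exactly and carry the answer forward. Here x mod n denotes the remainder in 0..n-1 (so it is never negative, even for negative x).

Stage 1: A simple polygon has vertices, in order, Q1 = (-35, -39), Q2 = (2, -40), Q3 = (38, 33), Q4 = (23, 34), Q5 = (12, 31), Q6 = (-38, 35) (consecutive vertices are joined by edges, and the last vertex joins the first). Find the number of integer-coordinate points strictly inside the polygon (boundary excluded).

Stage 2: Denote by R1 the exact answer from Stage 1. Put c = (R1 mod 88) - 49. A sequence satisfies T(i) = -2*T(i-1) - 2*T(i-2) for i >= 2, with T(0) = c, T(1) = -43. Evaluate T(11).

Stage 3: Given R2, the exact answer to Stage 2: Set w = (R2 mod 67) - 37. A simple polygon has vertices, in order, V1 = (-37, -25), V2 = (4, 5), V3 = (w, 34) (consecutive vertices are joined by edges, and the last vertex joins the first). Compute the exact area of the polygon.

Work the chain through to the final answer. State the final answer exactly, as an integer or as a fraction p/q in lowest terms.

1849/2

Stage 1: cross terms: (-35*-40 - 2*-39)=1478, (2*33 - 38*-40)=1586, (38*34 - 23*33)=533, (23*31 - 12*34)=305, (12*35 - -38*31)=1598, (-38*-39 - -35*35)=2707; twice the area = |8207| = 8207; area = 8207/2; boundary points = 1 + 1 + 1 + 1 + 2 + 1 = 7; strictly interior points = area - boundary/2 + 1 = 4101; answer 4101
Stage 2: R1 = 4101; c = 4; T(2) = -2*(-43) - 2*(4) = 78; iterating: T(2)=78, T(3)=-70, T(4)=-16, T(5)=172, T(6)=-312, T(7)=280, T(8)=64, T(9)=-688, T(10)=1248, T(11)=-1120; answer -1120
Stage 3: R2 = -1120; w = -18; cross terms: (-37*5 - 4*-25)=-85, (4*34 - -18*5)=226, (-18*-25 - -37*34)=1708; twice the area = |1849| = 1849; area = 1849/2; answer 1849/2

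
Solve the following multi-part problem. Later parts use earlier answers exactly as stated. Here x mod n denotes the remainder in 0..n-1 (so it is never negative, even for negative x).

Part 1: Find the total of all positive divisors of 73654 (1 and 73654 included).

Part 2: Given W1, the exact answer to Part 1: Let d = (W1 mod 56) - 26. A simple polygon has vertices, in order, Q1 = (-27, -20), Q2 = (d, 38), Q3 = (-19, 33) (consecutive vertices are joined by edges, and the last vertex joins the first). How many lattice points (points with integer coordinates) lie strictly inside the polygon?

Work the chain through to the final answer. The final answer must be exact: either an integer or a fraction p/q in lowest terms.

6

Part 1: 73654 = 2 * 7 * 5261; sigma = (1 + 2) * (1 + 7) * (1 + 5261) = 3 * 8 * 5262 = 126288; answer 126288
Part 2: W1 = 126288; d = -18; cross terms: (-27*38 - -18*-20)=-1386, (-18*33 - -19*38)=128, (-19*-20 - -27*33)=1271; twice the area = |13| = 13; area = 13/2; boundary points = 1 + 1 + 1 = 3; strictly interior points = area - boundary/2 + 1 = 6; answer 6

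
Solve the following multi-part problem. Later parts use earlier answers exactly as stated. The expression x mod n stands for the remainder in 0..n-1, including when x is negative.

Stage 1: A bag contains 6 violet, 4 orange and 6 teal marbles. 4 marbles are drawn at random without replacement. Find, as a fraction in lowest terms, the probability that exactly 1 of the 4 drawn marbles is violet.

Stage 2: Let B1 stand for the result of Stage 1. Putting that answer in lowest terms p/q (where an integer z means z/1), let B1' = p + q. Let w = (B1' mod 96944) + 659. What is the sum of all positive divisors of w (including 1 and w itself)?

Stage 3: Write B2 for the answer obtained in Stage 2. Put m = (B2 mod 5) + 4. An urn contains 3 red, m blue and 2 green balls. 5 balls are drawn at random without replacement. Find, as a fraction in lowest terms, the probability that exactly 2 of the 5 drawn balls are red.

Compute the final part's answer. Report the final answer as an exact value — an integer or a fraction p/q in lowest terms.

Stage 1: total draws C(16,4) = 1820; favorable C(6,1)*C(10,3) = 720; P = 36/91; answer 36/91
Stage 2: B1 = 36/91; threaded value p + q = 127; w = 786; 786 = 2 * 3 * 131; sigma = (1 + 2) * (1 + 3) * (1 + 131) = 3 * 4 * 132 = 1584; answer 1584
Stage 3: B2 = 1584; m = 8; total draws C(13,5) = 1287; favorable C(3,2)*C(10,3) = 360; P = 40/143; answer 40/143

40/143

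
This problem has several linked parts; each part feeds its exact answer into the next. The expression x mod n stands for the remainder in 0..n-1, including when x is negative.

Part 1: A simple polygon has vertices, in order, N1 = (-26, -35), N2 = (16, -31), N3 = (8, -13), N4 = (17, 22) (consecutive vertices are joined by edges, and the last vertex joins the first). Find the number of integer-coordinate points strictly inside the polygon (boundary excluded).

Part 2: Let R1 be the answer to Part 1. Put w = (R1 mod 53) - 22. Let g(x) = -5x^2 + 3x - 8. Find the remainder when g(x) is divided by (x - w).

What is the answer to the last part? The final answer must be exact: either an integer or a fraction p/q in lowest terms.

Part 1: cross terms: (-26*-31 - 16*-35)=1366, (16*-13 - 8*-31)=40, (8*22 - 17*-13)=397, (17*-35 - -26*22)=-23; twice the area = |1780| = 1780; area = 890; boundary points = 2 + 2 + 1 + 1 = 6; strictly interior points = area - boundary/2 + 1 = 888; answer 888
Part 2: R1 = 888; w = 18; remainder = value at the root: -5*(18)^2 + 3*(18)^1 - 8 = (-1620) + (54) + (-8) = -1574; answer -1574

-1574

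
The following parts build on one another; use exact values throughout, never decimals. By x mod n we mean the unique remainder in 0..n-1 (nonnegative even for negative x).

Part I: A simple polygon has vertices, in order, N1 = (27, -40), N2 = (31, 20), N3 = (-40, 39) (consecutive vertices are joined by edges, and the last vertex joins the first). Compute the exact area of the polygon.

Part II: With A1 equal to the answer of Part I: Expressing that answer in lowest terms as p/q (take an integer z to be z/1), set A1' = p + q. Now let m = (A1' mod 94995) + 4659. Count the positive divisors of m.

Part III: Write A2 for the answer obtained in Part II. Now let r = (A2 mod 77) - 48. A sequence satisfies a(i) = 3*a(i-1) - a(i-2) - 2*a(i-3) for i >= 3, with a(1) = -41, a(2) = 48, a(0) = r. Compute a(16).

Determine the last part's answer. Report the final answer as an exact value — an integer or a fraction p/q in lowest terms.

Part I: cross terms: (27*20 - 31*-40)=1780, (31*39 - -40*20)=2009, (-40*-40 - 27*39)=547; twice the area = |4336| = 4336; area = 2168; answer 2168
Part II: A1 = 2168; threaded value p + q = 2169; m = 6828; 6828 = 2^2 * 3 * 569; number of divisors = (2+1) * (1+1) * (1+1) = 12; answer 12
Part III: A2 = 12; r = -36; a(3) = 3*(48) - 1*(-41) - 2*(-36) = 257; iterating: a(3)=257, a(4)=805, a(5)=2062, a(6)=4867, a(7)=10929, a(8)=23796, a(9)=50725, a(10)=106521, a(11)=221246, a(12)=455767, a(13)=933013, a(14)=1900780, a(15)=3857793, a(16)=7806573; answer 7806573

7806573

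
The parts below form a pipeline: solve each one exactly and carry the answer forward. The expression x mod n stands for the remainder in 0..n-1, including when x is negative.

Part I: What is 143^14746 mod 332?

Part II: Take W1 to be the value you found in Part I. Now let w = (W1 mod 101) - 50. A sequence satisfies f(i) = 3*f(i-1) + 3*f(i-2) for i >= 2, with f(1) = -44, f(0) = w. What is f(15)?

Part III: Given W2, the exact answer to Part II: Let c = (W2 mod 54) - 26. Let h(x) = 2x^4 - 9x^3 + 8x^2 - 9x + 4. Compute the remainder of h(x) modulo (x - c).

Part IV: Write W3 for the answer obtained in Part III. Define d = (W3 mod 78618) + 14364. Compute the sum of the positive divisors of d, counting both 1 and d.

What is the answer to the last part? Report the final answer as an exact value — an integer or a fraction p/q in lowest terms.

Part I: squarings mod 332: 143^1=143, 143^2=197, 143^4=297, 143^8=229, 143^16=317, 143^32=225, 143^64=161, 143^128=25, 143^256=293, 143^512=193, 143^1024=65, 143^2048=241, 143^4096=313, 143^8192=29; 143^14746 = 143^2 * 143^8 * 143^16 * 143^128 * 143^256 * 143^2048 * 143^4096 * 143^8192 = 9 (mod 332); answer 9
Part II: W1 = 9; w = -41; f(2) = 3*(-44) + 3*(-41) = -255; iterating: f(2)=-255, f(3)=-897, f(4)=-3456, f(5)=-13059, f(6)=-49545, f(7)=-187812, f(8)=-712071, f(9)=-2699649, f(10)=-10235160, f(11)=-38804427, f(12)=-147118761, f(13)=-557769564, f(14)=-2114664975, f(15)=-8017303617; answer -8017303617
Part III: W2 = -8017303617; c = 1; remainder = value at the root: 2*(1)^4 - 9*(1)^3 + 8*(1)^2 - 9*(1)^1 + 4 = (2) + (-9) + (8) + (-9) + (4) = -4; answer -4
Part IV: W3 = -4; d = 92978; 92978 = 2 * 46489; sigma = (1 + 2) * (1 + 46489) = 3 * 46490 = 139470; answer 139470

139470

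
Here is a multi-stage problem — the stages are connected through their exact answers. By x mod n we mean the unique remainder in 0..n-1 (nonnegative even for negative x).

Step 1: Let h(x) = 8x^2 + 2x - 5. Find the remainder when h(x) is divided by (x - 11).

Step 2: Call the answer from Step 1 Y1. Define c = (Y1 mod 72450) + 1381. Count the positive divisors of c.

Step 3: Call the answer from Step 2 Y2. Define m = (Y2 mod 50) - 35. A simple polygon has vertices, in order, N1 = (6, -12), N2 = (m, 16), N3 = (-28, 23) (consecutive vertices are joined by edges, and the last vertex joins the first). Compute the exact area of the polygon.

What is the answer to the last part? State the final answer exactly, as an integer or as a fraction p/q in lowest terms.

63/2

Step 1: remainder = value at the root: 8*(11)^2 + 2*(11)^1 - 5 = (968) + (22) + (-5) = 985; answer 985
Step 2: Y1 = 985; c = 2366; 2366 = 2 * 7 * 13^2; number of divisors = (1+1) * (1+1) * (2+1) = 12; answer 12
Step 3: Y2 = 12; m = -23; cross terms: (6*16 - -23*-12)=-180, (-23*23 - -28*16)=-81, (-28*-12 - 6*23)=198; twice the area = |-63| = 63; area = 63/2; answer 63/2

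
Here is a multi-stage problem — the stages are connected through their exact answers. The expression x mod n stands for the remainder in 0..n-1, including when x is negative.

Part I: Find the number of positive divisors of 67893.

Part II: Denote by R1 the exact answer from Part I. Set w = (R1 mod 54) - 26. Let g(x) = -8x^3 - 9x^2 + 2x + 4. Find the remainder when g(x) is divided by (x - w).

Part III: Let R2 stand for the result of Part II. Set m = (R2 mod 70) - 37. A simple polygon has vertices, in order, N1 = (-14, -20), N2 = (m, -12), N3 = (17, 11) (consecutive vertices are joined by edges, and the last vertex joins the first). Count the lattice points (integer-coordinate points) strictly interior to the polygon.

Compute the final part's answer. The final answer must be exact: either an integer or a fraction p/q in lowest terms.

Part I: 67893 = 3 * 7 * 53 * 61; number of divisors = (1+1) * (1+1) * (1+1) * (1+1) = 16; answer 16
Part II: R1 = 16; w = -10; remainder = value at the root: -8*(-10)^3 - 9*(-10)^2 + 2*(-10)^1 + 4 = (8000) + (-900) + (-20) + (4) = 7084; answer 7084
Part III: R2 = 7084; m = -23; cross terms: (-14*-12 - -23*-20)=-292, (-23*11 - 17*-12)=-49, (17*-20 - -14*11)=-186; twice the area = |-527| = 527; area = 527/2; boundary points = 1 + 1 + 31 = 33; strictly interior points = area - boundary/2 + 1 = 248; answer 248

248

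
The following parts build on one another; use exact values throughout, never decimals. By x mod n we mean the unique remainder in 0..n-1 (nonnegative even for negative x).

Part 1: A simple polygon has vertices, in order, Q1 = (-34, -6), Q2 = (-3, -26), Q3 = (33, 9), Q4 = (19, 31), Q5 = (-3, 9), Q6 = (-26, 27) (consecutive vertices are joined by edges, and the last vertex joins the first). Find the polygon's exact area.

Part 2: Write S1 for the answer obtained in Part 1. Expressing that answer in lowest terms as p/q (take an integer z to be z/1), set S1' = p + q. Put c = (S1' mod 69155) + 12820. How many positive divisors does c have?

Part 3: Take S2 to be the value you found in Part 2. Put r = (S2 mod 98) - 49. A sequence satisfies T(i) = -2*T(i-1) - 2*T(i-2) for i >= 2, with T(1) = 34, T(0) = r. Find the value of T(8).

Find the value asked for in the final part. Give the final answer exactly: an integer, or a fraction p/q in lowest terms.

Part 1: cross terms: (-34*-26 - -3*-6)=866, (-3*9 - 33*-26)=831, (33*31 - 19*9)=852, (19*9 - -3*31)=264, (-3*27 - -26*9)=153, (-26*-6 - -34*27)=1074; twice the area = |4040| = 4040; area = 2020; answer 2020
Part 2: S1 = 2020; threaded value p + q = 2021; c = 14841; 14841 = 3^2 * 17 * 97; number of divisors = (2+1) * (1+1) * (1+1) = 12; answer 12
Part 3: S2 = 12; r = -37; T(2) = -2*(34) - 2*(-37) = 6; iterating: T(2)=6, T(3)=-80, T(4)=148, T(5)=-136, T(6)=-24, T(7)=320, T(8)=-592; answer -592

-592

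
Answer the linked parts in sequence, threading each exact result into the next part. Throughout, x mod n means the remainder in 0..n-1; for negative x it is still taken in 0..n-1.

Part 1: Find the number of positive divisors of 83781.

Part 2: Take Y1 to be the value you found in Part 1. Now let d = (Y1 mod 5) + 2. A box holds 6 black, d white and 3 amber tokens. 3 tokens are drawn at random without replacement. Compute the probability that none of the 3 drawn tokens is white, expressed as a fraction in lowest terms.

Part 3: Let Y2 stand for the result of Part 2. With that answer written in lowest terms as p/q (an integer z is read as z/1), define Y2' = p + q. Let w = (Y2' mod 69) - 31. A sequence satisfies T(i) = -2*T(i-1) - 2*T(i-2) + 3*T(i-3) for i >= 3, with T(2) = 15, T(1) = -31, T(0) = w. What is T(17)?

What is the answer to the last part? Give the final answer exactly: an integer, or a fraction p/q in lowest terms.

-1043293

Part 1: 83781 = 3^3 * 29 * 107; number of divisors = (3+1) * (1+1) * (1+1) = 16; answer 16
Part 2: Y1 = 16; d = 3; total draws C(12,3) = 220; favorable C(9,3) = 84; P = 21/55; answer 21/55
Part 3: Y2 = 21/55; threaded value p + q = 76; w = -24; T(3) = -2*(15) - 2*(-31) + 3*(-24) = -40; iterating: T(3)=-40, T(4)=-43, T(5)=211, T(6)=-456, T(7)=361, T(8)=823, T(9)=-3736, T(10)=6909, T(11)=-3877, T(12)=-17272, T(13)=63025, T(14)=-103137, T(15)=28408, T(16)=338533, T(17)=-1043293; answer -1043293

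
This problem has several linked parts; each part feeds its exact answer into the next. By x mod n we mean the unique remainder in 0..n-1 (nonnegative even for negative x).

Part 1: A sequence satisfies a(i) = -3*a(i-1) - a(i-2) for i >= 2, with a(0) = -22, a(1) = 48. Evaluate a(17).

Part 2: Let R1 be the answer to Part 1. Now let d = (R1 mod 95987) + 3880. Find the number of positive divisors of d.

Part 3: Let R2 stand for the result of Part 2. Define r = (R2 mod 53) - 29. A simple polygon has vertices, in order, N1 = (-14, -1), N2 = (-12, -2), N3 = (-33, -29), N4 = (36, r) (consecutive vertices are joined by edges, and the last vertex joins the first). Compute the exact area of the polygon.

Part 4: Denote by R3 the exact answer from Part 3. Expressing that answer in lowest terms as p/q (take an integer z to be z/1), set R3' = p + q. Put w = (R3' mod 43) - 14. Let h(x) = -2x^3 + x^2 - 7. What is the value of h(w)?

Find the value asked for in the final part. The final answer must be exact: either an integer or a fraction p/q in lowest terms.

Part 1: a(2) = -3*(48) - 1*(-22) = -122; iterating: a(2)=-122, a(3)=318, a(4)=-832, a(5)=2178, a(6)=-5702, a(7)=14928, a(8)=-39082, a(9)=102318, a(10)=-267872, a(11)=701298, a(12)=-1836022, a(13)=4806768, a(14)=-12584282, a(15)=32946078, a(16)=-86253952, a(17)=225815778; answer 225815778
Part 2: R1 = 225815778; d = 58234; 58234 = 2 * 11 * 2647; number of divisors = (1+1) * (1+1) * (1+1) = 8; answer 8
Part 3: R2 = 8; r = -21; cross terms: (-14*-2 - -12*-1)=16, (-12*-29 - -33*-2)=282, (-33*-21 - 36*-29)=1737, (36*-1 - -14*-21)=-330; twice the area = |1705| = 1705; area = 1705/2; answer 1705/2
Part 4: R3 = 1705/2; threaded value p + q = 1707; w = 16; -2*(16)^3 + 1*(16)^2 - 7 = (-8192) + (256) + (-7) = -7943; answer -7943

-7943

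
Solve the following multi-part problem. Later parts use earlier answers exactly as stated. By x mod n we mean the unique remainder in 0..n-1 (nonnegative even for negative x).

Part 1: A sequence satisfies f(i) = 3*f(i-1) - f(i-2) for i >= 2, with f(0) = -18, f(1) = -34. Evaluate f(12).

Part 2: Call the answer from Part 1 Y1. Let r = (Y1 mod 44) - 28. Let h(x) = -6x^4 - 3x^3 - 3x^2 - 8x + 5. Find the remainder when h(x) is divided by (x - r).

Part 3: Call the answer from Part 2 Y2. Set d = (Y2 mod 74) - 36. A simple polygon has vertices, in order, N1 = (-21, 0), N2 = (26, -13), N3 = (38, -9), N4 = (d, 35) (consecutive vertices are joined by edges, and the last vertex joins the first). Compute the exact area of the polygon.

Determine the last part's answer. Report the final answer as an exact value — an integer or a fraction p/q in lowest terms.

Part 1: f(2) = 3*(-34) - 1*(-18) = -84; iterating: f(2)=-84, f(3)=-218, f(4)=-570, f(5)=-1492, f(6)=-3906, f(7)=-10226, f(8)=-26772, f(9)=-70090, f(10)=-183498, f(11)=-480404, f(12)=-1257714; answer -1257714
Part 2: Y1 = -1257714; r = -2; remainder = value at the root: -6*(-2)^4 - 3*(-2)^3 - 3*(-2)^2 - 8*(-2)^1 + 5 = (-96) + (24) + (-12) + (16) + (5) = -63; answer -63
Part 3: Y2 = -63; d = -25; cross terms: (-21*-13 - 26*0)=273, (26*-9 - 38*-13)=260, (38*35 - -25*-9)=1105, (-25*0 - -21*35)=735; twice the area = |2373| = 2373; area = 2373/2; answer 2373/2

2373/2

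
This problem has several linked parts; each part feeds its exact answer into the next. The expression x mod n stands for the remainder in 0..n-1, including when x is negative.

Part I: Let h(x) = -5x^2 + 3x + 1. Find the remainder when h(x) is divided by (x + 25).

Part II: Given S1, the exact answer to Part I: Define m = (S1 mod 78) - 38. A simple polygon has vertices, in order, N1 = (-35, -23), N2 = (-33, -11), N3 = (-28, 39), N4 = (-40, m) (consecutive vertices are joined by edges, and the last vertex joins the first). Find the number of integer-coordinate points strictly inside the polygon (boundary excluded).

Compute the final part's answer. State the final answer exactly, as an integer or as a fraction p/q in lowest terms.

383

Part I: remainder = value at the root: -5*(-25)^2 + 3*(-25)^1 + 1 = (-3125) + (-75) + (1) = -3199; answer -3199
Part II: S1 = -3199; m = 39; cross terms: (-35*-11 - -33*-23)=-374, (-33*39 - -28*-11)=-1595, (-28*39 - -40*39)=468, (-40*-23 - -35*39)=2285; twice the area = |784| = 784; area = 392; boundary points = 2 + 5 + 12 + 1 = 20; strictly interior points = area - boundary/2 + 1 = 383; answer 383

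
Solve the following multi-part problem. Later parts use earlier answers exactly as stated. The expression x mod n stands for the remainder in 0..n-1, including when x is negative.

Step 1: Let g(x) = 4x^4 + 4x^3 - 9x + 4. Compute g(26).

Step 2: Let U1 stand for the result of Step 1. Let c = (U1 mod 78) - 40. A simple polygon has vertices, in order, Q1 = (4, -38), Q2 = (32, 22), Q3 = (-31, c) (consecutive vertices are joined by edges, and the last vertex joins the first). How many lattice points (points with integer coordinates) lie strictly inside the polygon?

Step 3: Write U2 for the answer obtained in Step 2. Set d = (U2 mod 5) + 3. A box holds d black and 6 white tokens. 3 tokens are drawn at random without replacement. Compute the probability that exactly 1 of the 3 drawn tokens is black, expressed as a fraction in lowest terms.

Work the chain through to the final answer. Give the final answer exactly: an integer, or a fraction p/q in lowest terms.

1/2

Step 1: 4*(26)^4 + 4*(26)^3 - 9*(26)^1 + 4 = (1827904) + (70304) + (-234) + (4) = 1897978; answer 1897978
Step 2: U1 = 1897978; c = -36; cross terms: (4*22 - 32*-38)=1304, (32*-36 - -31*22)=-470, (-31*-38 - 4*-36)=1322; twice the area = |2156| = 2156; area = 1078; boundary points = 4 + 1 + 1 = 6; strictly interior points = area - boundary/2 + 1 = 1076; answer 1076
Step 3: U2 = 1076; d = 4; total draws C(10,3) = 120; favorable C(4,1)*C(6,2) = 60; P = 1/2; answer 1/2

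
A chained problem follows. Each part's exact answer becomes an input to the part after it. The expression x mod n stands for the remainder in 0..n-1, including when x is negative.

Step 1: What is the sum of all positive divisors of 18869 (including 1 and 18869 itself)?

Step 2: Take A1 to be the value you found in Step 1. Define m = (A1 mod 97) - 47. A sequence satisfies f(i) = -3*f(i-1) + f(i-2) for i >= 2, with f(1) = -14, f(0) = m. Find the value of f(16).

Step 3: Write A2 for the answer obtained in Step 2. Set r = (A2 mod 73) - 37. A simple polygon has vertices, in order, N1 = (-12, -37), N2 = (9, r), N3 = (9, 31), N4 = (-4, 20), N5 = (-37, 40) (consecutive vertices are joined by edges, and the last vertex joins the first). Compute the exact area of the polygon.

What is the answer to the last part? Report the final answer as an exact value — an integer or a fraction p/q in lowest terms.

Step 1: 18869 is prime, so its only divisors are 1 and 18869; sigma = 1 + 18869 = 18870; answer 18870
Step 2: A1 = 18870; m = 5; f(2) = -3*(-14) + 1*(5) = 47; iterating: f(2)=47, f(3)=-155, f(4)=512, f(5)=-1691, f(6)=5585, f(7)=-18446, f(8)=60923, f(9)=-201215, f(10)=664568, f(11)=-2194919, f(12)=7249325, f(13)=-23942894, f(14)=79078007, f(15)=-261176915, f(16)=862608752; answer 862608752
Step 3: A2 = 862608752; r = -19; cross terms: (-12*-19 - 9*-37)=561, (9*31 - 9*-19)=450, (9*20 - -4*31)=304, (-4*40 - -37*20)=580, (-37*-37 - -12*40)=1849; twice the area = |3744| = 3744; area = 1872; answer 1872

1872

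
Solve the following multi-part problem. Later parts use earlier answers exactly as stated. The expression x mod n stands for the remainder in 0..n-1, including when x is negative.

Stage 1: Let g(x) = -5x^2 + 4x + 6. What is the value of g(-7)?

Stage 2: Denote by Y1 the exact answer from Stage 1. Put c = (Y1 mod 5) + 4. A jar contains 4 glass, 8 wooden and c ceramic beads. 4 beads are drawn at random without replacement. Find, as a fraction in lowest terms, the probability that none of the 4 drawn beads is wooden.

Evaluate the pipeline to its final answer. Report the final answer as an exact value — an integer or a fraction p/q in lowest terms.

Stage 1: -5*(-7)^2 + 4*(-7)^1 + 6 = (-245) + (-28) + (6) = -267; answer -267
Stage 2: Y1 = -267; c = 7; total draws C(19,4) = 3876; favorable C(11,4) = 330; P = 55/646; answer 55/646

55/646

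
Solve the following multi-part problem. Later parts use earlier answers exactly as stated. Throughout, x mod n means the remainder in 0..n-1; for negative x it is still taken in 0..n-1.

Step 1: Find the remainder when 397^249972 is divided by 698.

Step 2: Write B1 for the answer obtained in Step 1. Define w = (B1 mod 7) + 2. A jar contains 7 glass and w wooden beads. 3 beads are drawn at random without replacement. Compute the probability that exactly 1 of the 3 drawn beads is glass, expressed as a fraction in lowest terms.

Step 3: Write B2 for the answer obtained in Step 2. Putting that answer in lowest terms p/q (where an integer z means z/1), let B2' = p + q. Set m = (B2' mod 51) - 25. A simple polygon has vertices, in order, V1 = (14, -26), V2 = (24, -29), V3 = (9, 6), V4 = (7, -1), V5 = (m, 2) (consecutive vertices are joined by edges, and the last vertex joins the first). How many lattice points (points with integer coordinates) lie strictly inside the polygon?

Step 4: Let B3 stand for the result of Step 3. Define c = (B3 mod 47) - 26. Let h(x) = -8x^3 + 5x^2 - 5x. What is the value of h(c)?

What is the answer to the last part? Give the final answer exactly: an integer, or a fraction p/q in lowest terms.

612

Step 1: squarings mod 698: 397^1=397, 397^2=559, 397^4=475, 397^8=171, 397^16=623, 397^32=41, 397^64=285, 397^128=257, 397^256=437, 397^512=415, 397^1024=517, 397^2048=653, 397^4096=629, 397^8192=573, 397^16384=269, 397^32768=467, 397^65536=313, 397^131072=249; 397^249972 = 397^4 * 397^16 * 397^32 * 397^64 * 397^4096 * 397^16384 * 397^32768 * 397^65536 * 397^131072 = 249 (mod 698); answer 249
Step 2: B1 = 249; w = 6; total draws C(13,3) = 286; favorable C(7,1)*C(6,2) = 105; P = 105/286; answer 105/286
Step 3: B2 = 105/286; threaded value p + q = 391; m = 9; cross terms: (14*-29 - 24*-26)=218, (24*6 - 9*-29)=405, (9*-1 - 7*6)=-51, (7*2 - 9*-1)=23, (9*-26 - 14*2)=-262; twice the area = |333| = 333; area = 333/2; boundary points = 1 + 5 + 1 + 1 + 1 = 9; strictly interior points = area - boundary/2 + 1 = 163; answer 163
Step 4: B3 = 163; c = -4; -8*(-4)^3 + 5*(-4)^2 - 5*(-4)^1 = (512) + (80) + (20) = 612; answer 612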